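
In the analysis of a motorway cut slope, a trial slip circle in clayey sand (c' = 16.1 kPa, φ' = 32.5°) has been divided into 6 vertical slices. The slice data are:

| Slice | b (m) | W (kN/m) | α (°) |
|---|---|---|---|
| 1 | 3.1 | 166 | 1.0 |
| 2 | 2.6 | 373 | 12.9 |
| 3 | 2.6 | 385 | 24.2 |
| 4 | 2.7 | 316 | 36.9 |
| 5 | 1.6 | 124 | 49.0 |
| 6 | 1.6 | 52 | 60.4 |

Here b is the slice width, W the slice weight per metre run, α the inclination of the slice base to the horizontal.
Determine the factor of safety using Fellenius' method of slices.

FS = 1.88

Ordinary method of slices: FS = Σ[c'·Δl_i + (W_i cosα_i)·tanφ'] / Σ W_i sinα_i, with Δl_i = b_i / cosα_i.
Slice 1: Δl = 3.1/cos1.0° = 3.100 m; N'_1 = 166·cos1.0° = 166.0; c'Δl = 49.92; W sinα = 2.9
Slice 2: Δl = 2.6/cos12.9° = 2.667 m; N'_2 = 373·cos12.9° = 363.6; c'Δl = 42.94; W sinα = 83.3
Slice 3: Δl = 2.6/cos24.2° = 2.851 m; N'_3 = 385·cos24.2° = 351.2; c'Δl = 45.89; W sinα = 157.8
Slice 4: Δl = 2.7/cos36.9° = 3.376 m; N'_4 = 316·cos36.9° = 252.7; c'Δl = 54.36; W sinα = 189.7
Slice 5: Δl = 1.6/cos49.0° = 2.439 m; N'_5 = 124·cos49.0° = 81.4; c'Δl = 39.26; W sinα = 93.6
Slice 6: Δl = 1.6/cos60.4° = 3.239 m; N'_6 = 52·cos60.4° = 25.7; c'Δl = 52.15; W sinα = 45.2
Σc'Δl = 284.5 kN/m; ΣN' = 1240.5 kN/m; ΣW sinα = 572.5 kN/m
Resisting = 284.5 + 1240.5·tan32.5° = 284.5 + 790.3 = 1074.8 kN/m
FS = 1074.8 / 572.5 = 1.877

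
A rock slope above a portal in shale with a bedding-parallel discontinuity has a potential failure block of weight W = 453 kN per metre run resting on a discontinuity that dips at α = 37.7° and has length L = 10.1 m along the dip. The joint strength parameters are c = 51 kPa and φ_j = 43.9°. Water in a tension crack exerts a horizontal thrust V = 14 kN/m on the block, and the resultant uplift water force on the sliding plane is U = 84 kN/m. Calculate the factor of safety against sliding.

Resolving the block weight along and normal to the plane and applying the Mohr–Coulomb strength on the joint:
N' = W cosα − U − V sinα = 453·cos37.7° − 84 − 14·sin37.7° = 265.9 kN/m
Driving force T = W sinα + V cosα = 453·sin37.7° + 14·cos37.7° = 288.1 kN/m
Resisting force R = c·L + N'·tanφ_j = 51·10.1 + 265.9·tan43.9° = 515.1 + 255.8 = 770.9 kN/m
FS = R / T = 770.9 / 288.1 = 2.676

FS = 2.68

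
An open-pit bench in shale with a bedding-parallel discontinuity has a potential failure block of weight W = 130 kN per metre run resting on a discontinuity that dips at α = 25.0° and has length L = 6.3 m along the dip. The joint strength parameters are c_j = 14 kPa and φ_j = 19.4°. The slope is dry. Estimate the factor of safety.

Resolving the block weight along and normal to the plane and applying the Mohr–Coulomb strength on the joint:
N' = W cosα = 130·cos25.0° = 117.8 kN/m
Driving force T = W sinα = 130·sin25.0° = 54.9 kN/m
Resisting force R = c_j·L + N'·tanφ_j = 14·6.3 + 117.8·tan19.4° = 88.2 + 41.5 = 129.7 kN/m
FS = R / T = 129.7 / 54.9 = 2.361

FS = 2.36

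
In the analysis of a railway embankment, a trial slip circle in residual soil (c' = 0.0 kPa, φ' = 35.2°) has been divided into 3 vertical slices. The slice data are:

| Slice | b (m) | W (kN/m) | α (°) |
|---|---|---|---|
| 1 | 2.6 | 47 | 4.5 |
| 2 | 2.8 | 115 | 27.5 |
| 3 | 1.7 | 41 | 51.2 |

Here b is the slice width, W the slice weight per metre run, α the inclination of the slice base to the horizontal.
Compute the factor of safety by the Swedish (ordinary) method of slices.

Ordinary method of slices: FS = Σ[c'·Δl_i + (W_i cosα_i)·tanφ'] / Σ W_i sinα_i, with Δl_i = b_i / cosα_i.
Slice 1: Δl = 2.6/cos4.5° = 2.608 m; N'_1 = 47·cos4.5° = 46.9; c'Δl = 0.00; W sinα = 3.7
Slice 2: Δl = 2.8/cos27.5° = 3.157 m; N'_2 = 115·cos27.5° = 102.0; c'Δl = 0.00; W sinα = 53.1
Slice 3: Δl = 1.7/cos51.2° = 2.713 m; N'_3 = 41·cos51.2° = 25.7; c'Δl = 0.00; W sinα = 32.0
Σc'Δl = 0.0 kN/m; ΣN' = 174.6 kN/m; ΣW sinα = 88.7 kN/m
Resisting = 0.0 + 174.6·tan35.2° = 0.0 + 123.1 = 123.1 kN/m
FS = 123.1 / 88.7 = 1.388

FS = 1.39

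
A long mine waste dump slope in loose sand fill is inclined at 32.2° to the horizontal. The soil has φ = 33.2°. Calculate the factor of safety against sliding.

For a dry cohesionless infinite slope the factor of safety is FS = tanφ / tanβ.
FS = tan33.2° / tan32.2° = 0.6544 / 0.6297 = 1.039

FS = 1.04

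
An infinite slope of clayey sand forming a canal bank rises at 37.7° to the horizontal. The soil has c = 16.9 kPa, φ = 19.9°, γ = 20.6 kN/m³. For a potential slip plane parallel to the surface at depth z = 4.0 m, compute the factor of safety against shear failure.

For an infinite slope with a slip plane parallel to the surface (no pore pressure): FS = [c + γz cos²β tanφ] / [γz sinβ cosβ].
γz = 20.6·4.0 = 82.40 kN/m²
Numerator = 16.9 + 82.40·cos²37.7°·tan19.9° = 16.9 + 82.40·0.6260·0.3620 = 35.574 kPa
Denominator = 82.40·sin37.7°·cos37.7° = 82.40·0.6115·0.7912 = 39.870 kPa
FS = 35.574 / 39.870 = 0.892

FS = 0.89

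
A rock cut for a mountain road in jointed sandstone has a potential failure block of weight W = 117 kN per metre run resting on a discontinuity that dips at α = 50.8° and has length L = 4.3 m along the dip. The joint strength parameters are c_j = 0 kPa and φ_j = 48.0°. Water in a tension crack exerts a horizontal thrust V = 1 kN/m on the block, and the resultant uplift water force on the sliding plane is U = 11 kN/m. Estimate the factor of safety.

Resolving the block weight along and normal to the plane and applying the Mohr–Coulomb strength on the joint:
N' = W cosα − U − V sinα = 117·cos50.8° − 11 − 1·sin50.8° = 62.2 kN/m
Driving force T = W sinα + V cosα = 117·sin50.8° + 1·cos50.8° = 91.3 kN/m
Resisting force R = c_j·L + N'·tanφ_j = 0·4.3 + 62.2·tan48.0° = 0.0 + 69.0 = 69.0 kN/m
FS = R / T = 69.0 / 91.3 = 0.756

FS = 0.76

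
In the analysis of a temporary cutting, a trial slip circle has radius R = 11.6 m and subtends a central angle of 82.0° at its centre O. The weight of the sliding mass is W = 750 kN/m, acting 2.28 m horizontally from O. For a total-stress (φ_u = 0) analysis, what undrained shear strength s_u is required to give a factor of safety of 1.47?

FS = s_u·L_a·R / (W·d), so s_u = FS·W·d / (L_a·R).
Arc length L_a = R·θ = 11.6·(82.0°·π/180) = 11.6·1.4312 = 16.60 m
s_u = 1.47·750·2.28 / (16.60·11.6) = 2513.7 / 192.58 = 13.05 kPa

s_u = 13.1 kPa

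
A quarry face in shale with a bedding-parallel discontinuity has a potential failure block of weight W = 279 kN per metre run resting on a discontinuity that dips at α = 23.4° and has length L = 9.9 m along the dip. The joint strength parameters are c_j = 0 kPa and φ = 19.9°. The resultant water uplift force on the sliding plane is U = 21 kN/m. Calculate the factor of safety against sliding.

FS = 0.77

Resolving the block weight along and normal to the plane and applying the Mohr–Coulomb strength on the joint:
N' = W cosα − U = 279·cos23.4° − 21 = 235.1 kN/m
Driving force T = W sinα = 279·sin23.4° = 110.8 kN/m
Resisting force R = c_j·L + N'·tanφ = 0·9.9 + 235.1·tan19.9° = 0.0 + 85.1 = 85.1 kN/m
FS = R / T = 85.1 / 110.8 = 0.768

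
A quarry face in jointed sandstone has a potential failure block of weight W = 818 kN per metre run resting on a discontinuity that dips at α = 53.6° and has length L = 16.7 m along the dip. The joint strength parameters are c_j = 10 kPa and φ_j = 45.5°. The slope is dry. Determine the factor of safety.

Resolving the block weight along and normal to the plane and applying the Mohr–Coulomb strength on the joint:
N' = W cosα = 818·cos53.6° = 485.4 kN/m
Driving force T = W sinα = 818·sin53.6° = 658.4 kN/m
Resisting force R = c_j·L + N'·tanφ_j = 10·16.7 + 485.4·tan45.5° = 167.0 + 494.0 = 661.0 kN/m
FS = R / T = 661.0 / 658.4 = 1.004

FS = 1.00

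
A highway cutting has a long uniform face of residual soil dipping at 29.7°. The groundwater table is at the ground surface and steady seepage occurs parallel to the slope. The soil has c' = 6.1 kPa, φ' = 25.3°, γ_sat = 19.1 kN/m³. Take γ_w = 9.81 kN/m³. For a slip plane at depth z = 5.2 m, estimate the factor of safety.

FS = 0.55

With seepage parallel to the slope and the water table at the surface, the effective normal stress on the slip plane uses the buoyant unit weight γ' = γ_sat − γ_w while the driving shear stress uses γ_sat:
FS = [c' + γ' z cos²β tanφ'] / [γ_sat z sinβ cosβ]
γ' = 19.1 − 9.81 = 9.29 kN/m³
Numerator = 6.1 + 9.29·5.2·cos²29.7°·tan25.3° = 6.1 + 9.29·5.2·0.7545·0.4727 = 23.330 kPa
Denominator = 19.1·5.2·sin29.7°·cos29.7° = 19.1·5.2·0.4955·0.8686 = 42.744 kPa
FS = 23.330 / 42.744 = 0.546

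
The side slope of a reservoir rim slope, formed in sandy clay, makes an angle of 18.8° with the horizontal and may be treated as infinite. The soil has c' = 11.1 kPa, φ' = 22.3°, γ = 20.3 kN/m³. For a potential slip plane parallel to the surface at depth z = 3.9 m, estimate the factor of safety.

FS = 1.66

For an infinite slope with a slip plane parallel to the surface (no pore pressure): FS = [c' + γz cos²β tanφ'] / [γz sinβ cosβ].
γz = 20.3·3.9 = 79.17 kN/m²
Numerator = 11.1 + 79.17·cos²18.8°·tan22.3° = 11.1 + 79.17·0.8961·0.4101 = 40.198 kPa
Denominator = 79.17·sin18.8°·cos18.8° = 79.17·0.3223·0.9466 = 24.153 kPa
FS = 40.198 / 24.153 = 1.664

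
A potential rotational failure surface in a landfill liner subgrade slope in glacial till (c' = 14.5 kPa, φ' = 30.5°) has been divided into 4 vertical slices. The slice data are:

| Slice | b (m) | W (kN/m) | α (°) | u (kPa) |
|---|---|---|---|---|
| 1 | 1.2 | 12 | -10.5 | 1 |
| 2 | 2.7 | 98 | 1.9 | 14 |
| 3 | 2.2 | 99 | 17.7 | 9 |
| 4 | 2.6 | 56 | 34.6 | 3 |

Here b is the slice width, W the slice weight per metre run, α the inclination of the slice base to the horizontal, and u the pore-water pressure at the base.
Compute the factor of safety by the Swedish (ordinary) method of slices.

FS = 3.85

Ordinary method of slices: FS = Σ[c'·Δl_i + (W_i cosα_i − u_i·Δl_i)·tanφ'] / Σ W_i sinα_i, with Δl_i = b_i / cosα_i.
Slice 1: Δl = 1.2/cos(-10.5°) = 1.220 m; N'_1 = 12·cos(-10.5°) − 1·1.220 = 10.6; c'Δl = 17.70; W sinα = -2.2
Slice 2: Δl = 2.7/cos1.9° = 2.701 m; N'_2 = 98·cos1.9° − 14·2.701 = 60.1; c'Δl = 39.17; W sinα = 3.2
Slice 3: Δl = 2.2/cos17.7° = 2.309 m; N'_3 = 99·cos17.7° − 9·2.309 = 73.5; c'Δl = 33.49; W sinα = 30.1
Slice 4: Δl = 2.6/cos34.6° = 3.159 m; N'_4 = 56·cos34.6° − 3·3.159 = 36.6; c'Δl = 45.80; W sinα = 31.8
Σc'Δl = 136.2 kN/m; ΣN' = 180.9 kN/m; ΣW sinα = 63.0 kN/m
Resisting = 136.2 + 180.9·tan30.5° = 136.2 + 106.5 = 242.7 kN/m
FS = 242.7 / 63.0 = 3.855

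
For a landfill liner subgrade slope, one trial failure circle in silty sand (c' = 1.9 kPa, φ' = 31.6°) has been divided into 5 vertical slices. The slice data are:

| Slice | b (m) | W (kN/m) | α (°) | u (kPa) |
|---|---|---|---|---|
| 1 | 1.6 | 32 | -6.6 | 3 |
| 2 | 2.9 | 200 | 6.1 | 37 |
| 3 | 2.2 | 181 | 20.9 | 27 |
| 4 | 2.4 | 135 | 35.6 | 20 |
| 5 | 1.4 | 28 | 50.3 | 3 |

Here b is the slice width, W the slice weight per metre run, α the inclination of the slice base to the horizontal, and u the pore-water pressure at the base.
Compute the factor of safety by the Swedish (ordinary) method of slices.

Ordinary method of slices: FS = Σ[c'·Δl_i + (W_i cosα_i − u_i·Δl_i)·tanφ'] / Σ W_i sinα_i, with Δl_i = b_i / cosα_i.
Slice 1: Δl = 1.6/cos(-6.6°) = 1.611 m; N'_1 = 32·cos(-6.6°) − 3·1.611 = 27.0; c'Δl = 3.06; W sinα = -3.7
Slice 2: Δl = 2.9/cos6.1° = 2.917 m; N'_2 = 200·cos6.1° − 37·2.917 = 91.0; c'Δl = 5.54; W sinα = 21.3
Slice 3: Δl = 2.2/cos20.9° = 2.355 m; N'_3 = 181·cos20.9° − 27·2.355 = 105.5; c'Δl = 4.47; W sinα = 64.6
Slice 4: Δl = 2.4/cos35.6° = 2.952 m; N'_4 = 135·cos35.6° − 20·2.952 = 50.7; c'Δl = 5.61; W sinα = 78.6
Slice 5: Δl = 1.4/cos50.3° = 2.192 m; N'_5 = 28·cos50.3° − 3·2.192 = 11.3; c'Δl = 4.16; W sinα = 21.5
Σc'Δl = 22.8 kN/m; ΣN' = 285.5 kN/m; ΣW sinα = 182.3 kN/m
Resisting = 22.8 + 285.5·tan31.6° = 22.8 + 175.6 = 198.5 kN/m
FS = 198.5 / 182.3 = 1.089

FS = 1.09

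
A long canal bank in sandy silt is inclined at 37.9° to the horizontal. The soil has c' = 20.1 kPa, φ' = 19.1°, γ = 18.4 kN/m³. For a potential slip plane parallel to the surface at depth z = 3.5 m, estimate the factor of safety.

FS = 1.09

For an infinite slope with a slip plane parallel to the surface (no pore pressure): FS = [c' + γz cos²β tanφ'] / [γz sinβ cosβ].
γz = 18.4·3.5 = 64.40 kN/m²
Numerator = 20.1 + 64.40·cos²37.9°·tan19.1° = 20.1 + 64.40·0.6227·0.3463 = 33.985 kPa
Denominator = 64.40·sin37.9°·cos37.9° = 64.40·0.6143·0.7891 = 31.216 kPa
FS = 33.985 / 31.216 = 1.089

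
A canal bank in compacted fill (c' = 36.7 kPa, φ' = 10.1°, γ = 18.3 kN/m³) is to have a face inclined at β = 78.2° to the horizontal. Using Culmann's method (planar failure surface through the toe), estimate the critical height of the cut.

H_c = 12.33 m

Culmann's analysis gives the critical failure plane at α_cr = (β + φ')/2 = (78.2 + 10.1)/2 = 44.1°, and the critical height
H_c = (4c'/γ) · sinβ cosφ' / [1 − cos(β − φ')]
    = (4·36.7/18.3) · sin78.2°·cos10.1° / [1 − cos(68.1°)]
    = 8.022 · 0.9789·0.9845 / [1 − 0.3730]
    = 8.022 · 0.9637 / 0.6270
    = 12.33 m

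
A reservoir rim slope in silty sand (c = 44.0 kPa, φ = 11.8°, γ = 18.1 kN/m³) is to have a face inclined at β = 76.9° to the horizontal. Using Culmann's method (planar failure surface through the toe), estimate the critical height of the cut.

H_c = 16.01 m

Culmann's analysis gives the critical failure plane at α_cr = (β + φ)/2 = (76.9 + 11.8)/2 = 44.4°, and the critical height
H_c = (4c/γ) · sinβ cosφ / [1 − cos(β − φ)]
    = (4·44.0/18.1) · sin76.9°·cos11.8° / [1 − cos(65.1°)]
    = 9.724 · 0.9740·0.9789 / [1 − 0.4210]
    = 9.724 · 0.9534 / 0.5790
    = 16.01 m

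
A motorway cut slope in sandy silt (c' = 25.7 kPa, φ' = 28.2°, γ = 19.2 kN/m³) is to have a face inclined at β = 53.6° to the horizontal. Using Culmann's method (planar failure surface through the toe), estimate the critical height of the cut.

Culmann's analysis gives the critical failure plane at α_cr = (β + φ')/2 = (53.6 + 28.2)/2 = 40.9°, and the critical height
H_c = (4c'/γ) · sinβ cosφ' / [1 − cos(β − φ')]
    = (4·25.7/19.2) · sin53.6°·cos28.2° / [1 − cos(25.4°)]
    = 5.354 · 0.8049·0.8813 / [1 − 0.9033]
    = 5.354 · 0.7094 / 0.0967
    = 39.29 m

H_c = 39.29 m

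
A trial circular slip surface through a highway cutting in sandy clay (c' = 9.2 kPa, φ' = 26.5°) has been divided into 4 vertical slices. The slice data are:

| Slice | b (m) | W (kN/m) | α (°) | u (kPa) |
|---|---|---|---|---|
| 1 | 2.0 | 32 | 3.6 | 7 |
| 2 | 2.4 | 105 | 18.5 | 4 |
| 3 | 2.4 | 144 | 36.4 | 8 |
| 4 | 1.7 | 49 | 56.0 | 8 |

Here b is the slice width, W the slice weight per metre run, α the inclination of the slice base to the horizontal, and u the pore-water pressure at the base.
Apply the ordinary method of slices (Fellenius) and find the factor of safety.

Ordinary method of slices: FS = Σ[c'·Δl_i + (W_i cosα_i − u_i·Δl_i)·tanφ'] / Σ W_i sinα_i, with Δl_i = b_i / cosα_i.
Slice 1: Δl = 2.0/cos3.6° = 2.004 m; N'_1 = 32·cos3.6° − 7·2.004 = 17.9; c'Δl = 18.44; W sinα = 2.0
Slice 2: Δl = 2.4/cos18.5° = 2.531 m; N'_2 = 105·cos18.5° − 4·2.531 = 89.5; c'Δl = 23.28; W sinα = 33.3
Slice 3: Δl = 2.4/cos36.4° = 2.982 m; N'_3 = 144·cos36.4° − 8·2.982 = 92.1; c'Δl = 27.43; W sinα = 85.5
Slice 4: Δl = 1.7/cos56.0° = 3.040 m; N'_4 = 49·cos56.0° − 8·3.040 = 3.1; c'Δl = 27.97; W sinα = 40.6
Σc'Δl = 97.1 kN/m; ΣN' = 202.5 kN/m; ΣW sinα = 161.4 kN/m
Resisting = 97.1 + 202.5·tan26.5° = 97.1 + 101.0 = 198.1 kN/m
FS = 198.1 / 161.4 = 1.227

FS = 1.23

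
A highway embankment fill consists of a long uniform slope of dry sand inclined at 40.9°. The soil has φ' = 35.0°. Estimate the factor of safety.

For a dry cohesionless infinite slope the factor of safety is FS = tanφ' / tanβ.
FS = tan35.0° / tan40.9° = 0.7002 / 0.8662 = 0.808

FS = 0.81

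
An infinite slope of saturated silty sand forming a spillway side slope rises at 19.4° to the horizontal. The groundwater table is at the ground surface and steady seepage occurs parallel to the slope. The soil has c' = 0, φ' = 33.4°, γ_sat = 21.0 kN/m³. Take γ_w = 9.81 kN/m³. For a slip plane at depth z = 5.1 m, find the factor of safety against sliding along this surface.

FS = 1.00

With seepage parallel to the slope and the water table at the surface, the effective normal stress on the slip plane uses the buoyant unit weight γ' = γ_sat − γ_w while the driving shear stress uses γ_sat:
FS = [c' + γ' z cos²β tanφ'] / [γ_sat z sinβ cosβ]
(For c' = 0 this reduces to FS = (γ'/γ_sat)·tanφ'/tanβ.)
γ' = 21.0 − 9.81 = 11.19 kN/m³
Numerator = 0.0 + 11.19·5.1·cos²19.4°·tan33.4° = 0.0 + 11.19·5.1·0.8897·0.6594 = 33.478 kPa
Denominator = 21.0·5.1·sin19.4°·cos19.4° = 21.0·5.1·0.3322·0.9432 = 33.555 kPa
FS = 33.478 / 33.555 = 0.998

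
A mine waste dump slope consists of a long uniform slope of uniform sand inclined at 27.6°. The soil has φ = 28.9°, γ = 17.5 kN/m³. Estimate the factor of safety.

For a dry cohesionless infinite slope the factor of safety is FS = tanφ / tanβ.
FS = tan28.9° / tan27.6° = 0.5520 / 0.5228 = 1.056

FS = 1.06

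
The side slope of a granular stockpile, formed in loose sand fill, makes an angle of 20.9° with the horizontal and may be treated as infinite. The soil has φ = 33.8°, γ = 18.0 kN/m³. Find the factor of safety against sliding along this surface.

For a dry cohesionless infinite slope the factor of safety is FS = tanφ / tanβ.
FS = tan33.8° / tan20.9° = 0.6694 / 0.3819 = 1.753

FS = 1.75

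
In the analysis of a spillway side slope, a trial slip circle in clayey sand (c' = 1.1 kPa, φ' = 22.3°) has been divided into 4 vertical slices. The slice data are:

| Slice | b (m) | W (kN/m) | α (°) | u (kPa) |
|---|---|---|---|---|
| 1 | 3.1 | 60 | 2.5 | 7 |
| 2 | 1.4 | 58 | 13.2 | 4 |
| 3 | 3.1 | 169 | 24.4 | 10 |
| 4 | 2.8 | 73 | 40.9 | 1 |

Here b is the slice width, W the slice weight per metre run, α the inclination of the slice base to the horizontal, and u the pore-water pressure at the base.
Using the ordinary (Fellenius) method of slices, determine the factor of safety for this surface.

FS = 0.90

Ordinary method of slices: FS = Σ[c'·Δl_i + (W_i cosα_i − u_i·Δl_i)·tanφ'] / Σ W_i sinα_i, with Δl_i = b_i / cosα_i.
Slice 1: Δl = 3.1/cos2.5° = 3.103 m; N'_1 = 60·cos2.5° − 7·3.103 = 38.2; c'Δl = 3.41; W sinα = 2.6
Slice 2: Δl = 1.4/cos13.2° = 1.438 m; N'_2 = 58·cos13.2° − 4·1.438 = 50.7; c'Δl = 1.58; W sinα = 13.2
Slice 3: Δl = 3.1/cos24.4° = 3.404 m; N'_3 = 169·cos24.4° − 10·3.404 = 119.9; c'Δl = 3.74; W sinα = 69.8
Slice 4: Δl = 2.8/cos40.9° = 3.704 m; N'_4 = 73·cos40.9° − 1·3.704 = 51.5; c'Δl = 4.07; W sinα = 47.8
Σc'Δl = 12.8 kN/m; ΣN' = 260.3 kN/m; ΣW sinα = 133.5 kN/m
Resisting = 12.8 + 260.3·tan22.3° = 12.8 + 106.7 = 119.6 kN/m
FS = 119.6 / 133.5 = 0.896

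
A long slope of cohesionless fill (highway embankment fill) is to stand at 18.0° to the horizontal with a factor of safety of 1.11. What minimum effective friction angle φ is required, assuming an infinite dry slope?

FS = tanφ/tanβ ⇒ tanφ = FS · tanβ = 1.11 · tan18.0° = 0.3607
φ = arctan(0.3607) = 19.83°

φ = 19.8°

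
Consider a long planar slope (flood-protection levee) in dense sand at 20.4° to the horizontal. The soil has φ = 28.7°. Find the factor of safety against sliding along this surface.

For a dry cohesionless infinite slope the factor of safety is FS = tanφ / tanβ.
FS = tan28.7° / tan20.4° = 0.5475 / 0.3719 = 1.472

FS = 1.47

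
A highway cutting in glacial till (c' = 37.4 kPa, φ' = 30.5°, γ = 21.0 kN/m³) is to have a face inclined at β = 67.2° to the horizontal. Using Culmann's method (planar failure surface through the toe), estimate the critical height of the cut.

H_c = 28.55 m

Culmann's analysis gives the critical failure plane at α_cr = (β + φ')/2 = (67.2 + 30.5)/2 = 48.9°, and the critical height
H_c = (4c'/γ) · sinβ cosφ' / [1 − cos(β − φ')]
    = (4·37.4/21.0) · sin67.2°·cos30.5° / [1 − cos(36.7°)]
    = 7.124 · 0.9219·0.8616 / [1 − 0.8018]
    = 7.124 · 0.7943 / 0.1982
    = 28.55 m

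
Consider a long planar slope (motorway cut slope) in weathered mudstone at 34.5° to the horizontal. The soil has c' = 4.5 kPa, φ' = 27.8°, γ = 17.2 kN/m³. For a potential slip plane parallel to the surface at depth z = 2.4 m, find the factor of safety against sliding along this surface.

For an infinite slope with a slip plane parallel to the surface (no pore pressure): FS = [c' + γz cos²β tanφ'] / [γz sinβ cosβ].
γz = 17.2·2.4 = 41.28 kN/m²
Numerator = 4.5 + 41.28·cos²34.5°·tan27.8° = 4.5 + 41.28·0.6792·0.5272 = 19.282 kPa
Denominator = 41.28·sin34.5°·cos34.5° = 41.28·0.5664·0.8241 = 19.269 kPa
FS = 19.282 / 19.269 = 1.001

FS = 1.00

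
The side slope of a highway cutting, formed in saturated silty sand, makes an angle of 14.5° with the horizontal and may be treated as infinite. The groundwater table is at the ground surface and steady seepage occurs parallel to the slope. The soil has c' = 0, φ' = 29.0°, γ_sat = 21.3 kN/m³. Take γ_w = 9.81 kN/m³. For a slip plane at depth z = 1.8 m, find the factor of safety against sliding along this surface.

FS = 1.16

With seepage parallel to the slope and the water table at the surface, the effective normal stress on the slip plane uses the buoyant unit weight γ' = γ_sat − γ_w while the driving shear stress uses γ_sat:
FS = [c' + γ' z cos²β tanφ'] / [γ_sat z sinβ cosβ]
(For c' = 0 this reduces to FS = (γ'/γ_sat)·tanφ'/tanβ.)
γ' = 21.3 − 9.81 = 11.49 kN/m³
Numerator = 0.0 + 11.49·1.8·cos²14.5°·tan29.0° = 0.0 + 11.49·1.8·0.9373·0.5543 = 10.746 kPa
Denominator = 21.3·1.8·sin14.5°·cos14.5° = 21.3·1.8·0.2504·0.9681 = 9.294 kPa
FS = 10.746 / 9.294 = 1.156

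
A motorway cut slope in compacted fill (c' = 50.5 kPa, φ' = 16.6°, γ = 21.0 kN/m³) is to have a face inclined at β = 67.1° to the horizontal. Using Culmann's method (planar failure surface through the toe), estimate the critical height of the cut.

H_c = 23.33 m

Culmann's analysis gives the critical failure plane at α_cr = (β + φ')/2 = (67.1 + 16.6)/2 = 41.8°, and the critical height
H_c = (4c'/γ) · sinβ cosφ' / [1 − cos(β − φ')]
    = (4·50.5/21.0) · sin67.1°·cos16.6° / [1 − cos(50.5°)]
    = 9.619 · 0.9212·0.9583 / [1 − 0.6361]
    = 9.619 · 0.8828 / 0.3639
    = 23.33 m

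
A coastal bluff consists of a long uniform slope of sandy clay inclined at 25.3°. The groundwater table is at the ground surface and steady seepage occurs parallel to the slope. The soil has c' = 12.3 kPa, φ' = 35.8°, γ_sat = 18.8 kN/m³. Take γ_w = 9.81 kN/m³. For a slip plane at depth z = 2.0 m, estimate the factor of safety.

FS = 1.58

With seepage parallel to the slope and the water table at the surface, the effective normal stress on the slip plane uses the buoyant unit weight γ' = γ_sat − γ_w while the driving shear stress uses γ_sat:
FS = [c' + γ' z cos²β tanφ'] / [γ_sat z sinβ cosβ]
γ' = 18.8 − 9.81 = 8.99 kN/m³
Numerator = 12.3 + 8.99·2.0·cos²25.3°·tan35.8° = 12.3 + 8.99·2.0·0.8174·0.7212 = 22.899 kPa
Denominator = 18.8·2.0·sin25.3°·cos25.3° = 18.8·2.0·0.4274·0.9041 = 14.527 kPa
FS = 22.899 / 14.527 = 1.576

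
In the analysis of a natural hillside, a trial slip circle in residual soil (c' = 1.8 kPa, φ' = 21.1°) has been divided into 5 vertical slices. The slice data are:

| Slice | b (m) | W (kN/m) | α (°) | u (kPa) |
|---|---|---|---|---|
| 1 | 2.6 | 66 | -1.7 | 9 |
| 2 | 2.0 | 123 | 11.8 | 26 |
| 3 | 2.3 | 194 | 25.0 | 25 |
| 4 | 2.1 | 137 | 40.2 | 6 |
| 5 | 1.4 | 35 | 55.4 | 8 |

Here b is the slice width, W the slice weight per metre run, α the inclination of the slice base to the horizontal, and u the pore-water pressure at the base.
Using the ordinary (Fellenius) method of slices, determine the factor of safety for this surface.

FS = 0.64

Ordinary method of slices: FS = Σ[c'·Δl_i + (W_i cosα_i − u_i·Δl_i)·tanφ'] / Σ W_i sinα_i, with Δl_i = b_i / cosα_i.
Slice 1: Δl = 2.6/cos(-1.7°) = 2.601 m; N'_1 = 66·cos(-1.7°) − 9·2.601 = 42.6; c'Δl = 4.68; W sinα = -2.0
Slice 2: Δl = 2.0/cos11.8° = 2.043 m; N'_2 = 123·cos11.8° − 26·2.043 = 67.3; c'Δl = 3.68; W sinα = 25.2
Slice 3: Δl = 2.3/cos25.0° = 2.538 m; N'_3 = 194·cos25.0° − 25·2.538 = 112.4; c'Δl = 4.57; W sinα = 82.0
Slice 4: Δl = 2.1/cos40.2° = 2.749 m; N'_4 = 137·cos40.2° − 6·2.749 = 88.1; c'Δl = 4.95; W sinα = 88.4
Slice 5: Δl = 1.4/cos55.4° = 2.465 m; N'_5 = 35·cos55.4° − 8·2.465 = 0.2; c'Δl = 4.44; W sinα = 28.8
Σc'Δl = 22.3 kN/m; ΣN' = 310.5 kN/m; ΣW sinα = 222.4 kN/m
Resisting = 22.3 + 310.5·tan21.1° = 22.3 + 119.8 = 142.1 kN/m
FS = 142.1 / 222.4 = 0.639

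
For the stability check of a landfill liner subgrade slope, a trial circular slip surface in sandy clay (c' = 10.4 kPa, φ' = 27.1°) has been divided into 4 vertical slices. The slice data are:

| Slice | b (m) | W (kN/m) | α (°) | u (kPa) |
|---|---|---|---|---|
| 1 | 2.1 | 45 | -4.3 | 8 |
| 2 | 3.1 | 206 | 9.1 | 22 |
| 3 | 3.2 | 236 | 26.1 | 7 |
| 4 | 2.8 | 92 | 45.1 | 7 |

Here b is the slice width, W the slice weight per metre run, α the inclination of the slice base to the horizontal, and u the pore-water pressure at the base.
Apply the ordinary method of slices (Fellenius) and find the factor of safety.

Ordinary method of slices: FS = Σ[c'·Δl_i + (W_i cosα_i − u_i·Δl_i)·tanφ'] / Σ W_i sinα_i, with Δl_i = b_i / cosα_i.
Slice 1: Δl = 2.1/cos(-4.3°) = 2.106 m; N'_1 = 45·cos(-4.3°) − 8·2.106 = 28.0; c'Δl = 21.90; W sinα = -3.4
Slice 2: Δl = 3.1/cos9.1° = 3.140 m; N'_2 = 206·cos9.1° − 22·3.140 = 134.3; c'Δl = 32.65; W sinα = 32.6
Slice 3: Δl = 3.2/cos26.1° = 3.563 m; N'_3 = 236·cos26.1° − 7·3.563 = 187.0; c'Δl = 37.06; W sinα = 103.8
Slice 4: Δl = 2.8/cos45.1° = 3.967 m; N'_4 = 92·cos45.1° − 7·3.967 = 37.2; c'Δl = 41.25; W sinα = 65.2
Σc'Δl = 132.9 kN/m; ΣN' = 386.5 kN/m; ΣW sinα = 198.2 kN/m
Resisting = 132.9 + 386.5·tan27.1° = 132.9 + 197.8 = 330.7 kN/m
FS = 330.7 / 198.2 = 1.668

FS = 1.67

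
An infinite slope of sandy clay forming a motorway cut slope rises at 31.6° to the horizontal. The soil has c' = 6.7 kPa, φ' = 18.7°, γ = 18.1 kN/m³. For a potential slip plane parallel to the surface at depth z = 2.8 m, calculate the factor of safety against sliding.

FS = 0.85

For an infinite slope with a slip plane parallel to the surface (no pore pressure): FS = [c' + γz cos²β tanφ'] / [γz sinβ cosβ].
γz = 18.1·2.8 = 50.68 kN/m²
Numerator = 6.7 + 50.68·cos²31.6°·tan18.7° = 6.7 + 50.68·0.7254·0.3385 = 19.144 kPa
Denominator = 50.68·sin31.6°·cos31.6° = 50.68·0.5240·0.8517 = 22.618 kPa
FS = 19.144 / 22.618 = 0.846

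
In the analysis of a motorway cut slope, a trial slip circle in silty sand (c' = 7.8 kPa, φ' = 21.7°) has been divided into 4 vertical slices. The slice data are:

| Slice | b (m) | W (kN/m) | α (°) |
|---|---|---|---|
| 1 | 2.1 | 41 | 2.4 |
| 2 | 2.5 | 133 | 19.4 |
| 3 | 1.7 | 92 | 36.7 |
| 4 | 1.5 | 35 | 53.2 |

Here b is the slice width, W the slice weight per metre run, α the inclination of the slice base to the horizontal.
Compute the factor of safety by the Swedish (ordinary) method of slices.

FS = 1.37

Ordinary method of slices: FS = Σ[c'·Δl_i + (W_i cosα_i)·tanφ'] / Σ W_i sinα_i, with Δl_i = b_i / cosα_i.
Slice 1: Δl = 2.1/cos2.4° = 2.102 m; N'_1 = 41·cos2.4° = 41.0; c'Δl = 16.39; W sinα = 1.7
Slice 2: Δl = 2.5/cos19.4° = 2.650 m; N'_2 = 133·cos19.4° = 125.4; c'Δl = 20.67; W sinα = 44.2
Slice 3: Δl = 1.7/cos36.7° = 2.120 m; N'_3 = 92·cos36.7° = 73.8; c'Δl = 16.54; W sinα = 55.0
Slice 4: Δl = 1.5/cos53.2° = 2.504 m; N'_4 = 35·cos53.2° = 21.0; c'Δl = 19.53; W sinα = 28.0
Σc'Δl = 73.1 kN/m; ΣN' = 261.1 kN/m; ΣW sinα = 128.9 kN/m
Resisting = 73.1 + 261.1·tan21.7° = 73.1 + 103.9 = 177.1 kN/m
FS = 177.1 / 128.9 = 1.374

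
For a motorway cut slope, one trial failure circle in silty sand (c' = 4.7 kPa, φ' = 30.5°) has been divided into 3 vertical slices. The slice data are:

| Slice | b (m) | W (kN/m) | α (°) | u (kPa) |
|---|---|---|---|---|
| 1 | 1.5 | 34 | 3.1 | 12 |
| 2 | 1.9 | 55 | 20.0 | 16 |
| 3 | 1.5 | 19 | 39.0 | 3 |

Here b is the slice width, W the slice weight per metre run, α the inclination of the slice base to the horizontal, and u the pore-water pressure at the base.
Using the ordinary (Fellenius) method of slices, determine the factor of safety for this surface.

FS = 1.59

Ordinary method of slices: FS = Σ[c'·Δl_i + (W_i cosα_i − u_i·Δl_i)·tanφ'] / Σ W_i sinα_i, with Δl_i = b_i / cosα_i.
Slice 1: Δl = 1.5/cos3.1° = 1.502 m; N'_1 = 34·cos3.1° − 12·1.502 = 15.9; c'Δl = 7.06; W sinα = 1.8
Slice 2: Δl = 1.9/cos20.0° = 2.022 m; N'_2 = 55·cos20.0° − 16·2.022 = 19.3; c'Δl = 9.50; W sinα = 18.8
Slice 3: Δl = 1.5/cos39.0° = 1.930 m; N'_3 = 19·cos39.0° − 3·1.930 = 9.0; c'Δl = 9.07; W sinα = 12.0
Σc'Δl = 25.6 kN/m; ΣN' = 44.2 kN/m; ΣW sinα = 32.6 kN/m
Resisting = 25.6 + 44.2·tan30.5° = 25.6 + 26.1 = 51.7 kN/m
FS = 51.7 / 32.6 = 1.585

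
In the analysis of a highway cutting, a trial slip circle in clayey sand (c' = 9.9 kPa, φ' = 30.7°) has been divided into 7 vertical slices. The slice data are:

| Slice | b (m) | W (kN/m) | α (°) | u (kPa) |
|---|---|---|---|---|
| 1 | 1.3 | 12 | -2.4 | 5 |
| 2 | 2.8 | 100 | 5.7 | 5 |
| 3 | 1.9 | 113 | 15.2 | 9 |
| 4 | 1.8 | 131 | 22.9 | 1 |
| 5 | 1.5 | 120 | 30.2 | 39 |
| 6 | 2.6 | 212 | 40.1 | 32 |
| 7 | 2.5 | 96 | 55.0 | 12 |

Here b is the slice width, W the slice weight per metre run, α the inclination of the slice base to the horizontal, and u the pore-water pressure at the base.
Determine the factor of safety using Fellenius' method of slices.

Ordinary method of slices: FS = Σ[c'·Δl_i + (W_i cosα_i − u_i·Δl_i)·tanφ'] / Σ W_i sinα_i, with Δl_i = b_i / cosα_i.
Slice 1: Δl = 1.3/cos(-2.4°) = 1.301 m; N'_1 = 12·cos(-2.4°) − 5·1.301 = 5.5; c'Δl = 12.88; W sinα = -0.5
Slice 2: Δl = 2.8/cos5.7° = 2.814 m; N'_2 = 100·cos5.7° − 5·2.814 = 85.4; c'Δl = 27.86; W sinα = 9.9
Slice 3: Δl = 1.9/cos15.2° = 1.969 m; N'_3 = 113·cos15.2° − 9·1.969 = 91.3; c'Δl = 19.49; W sinα = 29.6
Slice 4: Δl = 1.8/cos22.9° = 1.954 m; N'_4 = 131·cos22.9° − 1·1.954 = 118.7; c'Δl = 19.34; W sinα = 51.0
Slice 5: Δl = 1.5/cos30.2° = 1.736 m; N'_5 = 120·cos30.2° − 39·1.736 = 36.0; c'Δl = 17.18; W sinα = 60.4
Slice 6: Δl = 2.6/cos40.1° = 3.399 m; N'_6 = 212·cos40.1° − 32·3.399 = 53.4; c'Δl = 33.65; W sinα = 136.6
Slice 7: Δl = 2.5/cos55.0° = 4.359 m; N'_7 = 96·cos55.0° − 12·4.359 = 2.8; c'Δl = 43.15; W sinα = 78.6
Σc'Δl = 173.6 kN/m; ΣN' = 393.1 kN/m; ΣW sinα = 365.6 kN/m
Resisting = 173.6 + 393.1·tan30.7° = 173.6 + 233.4 = 407.0 kN/m
FS = 407.0 / 365.6 = 1.113

FS = 1.11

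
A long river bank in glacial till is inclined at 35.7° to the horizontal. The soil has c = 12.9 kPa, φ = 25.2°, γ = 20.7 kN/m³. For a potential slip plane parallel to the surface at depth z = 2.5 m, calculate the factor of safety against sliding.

FS = 1.18

For an infinite slope with a slip plane parallel to the surface (no pore pressure): FS = [c + γz cos²β tanφ] / [γz sinβ cosβ].
γz = 20.7·2.5 = 51.75 kN/m²
Numerator = 12.9 + 51.75·cos²35.7°·tan25.2° = 12.9 + 51.75·0.6595·0.4706 = 28.959 kPa
Denominator = 51.75·sin35.7°·cos35.7° = 51.75·0.5835·0.8121 = 24.524 kPa
FS = 28.959 / 24.524 = 1.181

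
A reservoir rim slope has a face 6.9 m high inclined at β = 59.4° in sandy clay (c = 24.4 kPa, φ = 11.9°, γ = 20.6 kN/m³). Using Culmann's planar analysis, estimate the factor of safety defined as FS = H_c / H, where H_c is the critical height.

H_c = (4c/γ) · sinβ cosφ / [1 − cos(β − φ)]
    = (4·24.4/20.6) · sin59.4°·cos11.9° / [1 − cos47.5°]
    = 4.738 · 0.8422 / 0.3244 = 12.30 m
FS = H_c / H = 12.30 / 6.9 = 1.783

FS = 1.78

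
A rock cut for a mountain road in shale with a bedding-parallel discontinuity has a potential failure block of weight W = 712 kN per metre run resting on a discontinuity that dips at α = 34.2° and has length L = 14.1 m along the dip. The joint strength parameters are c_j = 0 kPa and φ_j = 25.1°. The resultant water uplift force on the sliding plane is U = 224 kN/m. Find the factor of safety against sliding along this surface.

FS = 0.43

Resolving the block weight along and normal to the plane and applying the Mohr–Coulomb strength on the joint:
N' = W cosα − U = 712·cos34.2° − 224 = 364.9 kN/m
Driving force T = W sinα = 712·sin34.2° = 400.2 kN/m
Resisting force R = c_j·L + N'·tanφ_j = 0·14.1 + 364.9·tan25.1° = 0.0 + 170.9 = 170.9 kN/m
FS = R / T = 170.9 / 400.2 = 0.427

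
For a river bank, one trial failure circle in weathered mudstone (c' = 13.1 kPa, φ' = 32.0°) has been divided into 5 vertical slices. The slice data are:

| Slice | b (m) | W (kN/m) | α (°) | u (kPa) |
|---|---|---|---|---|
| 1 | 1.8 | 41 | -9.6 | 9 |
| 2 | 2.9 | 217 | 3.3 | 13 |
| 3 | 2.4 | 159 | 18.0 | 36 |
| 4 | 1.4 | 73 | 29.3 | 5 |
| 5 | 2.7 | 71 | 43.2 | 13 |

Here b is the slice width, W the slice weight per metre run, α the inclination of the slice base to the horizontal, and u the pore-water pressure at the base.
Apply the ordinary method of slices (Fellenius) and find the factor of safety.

Ordinary method of slices: FS = Σ[c'·Δl_i + (W_i cosα_i − u_i·Δl_i)·tanφ'] / Σ W_i sinα_i, with Δl_i = b_i / cosα_i.
Slice 1: Δl = 1.8/cos(-9.6°) = 1.826 m; N'_1 = 41·cos(-9.6°) − 9·1.826 = 24.0; c'Δl = 23.91; W sinα = -6.8
Slice 2: Δl = 2.9/cos3.3° = 2.905 m; N'_2 = 217·cos3.3° − 13·2.905 = 178.9; c'Δl = 38.05; W sinα = 12.5
Slice 3: Δl = 2.4/cos18.0° = 2.524 m; N'_3 = 159·cos18.0° − 36·2.524 = 60.4; c'Δl = 33.06; W sinα = 49.1
Slice 4: Δl = 1.4/cos29.3° = 1.605 m; N'_4 = 73·cos29.3° − 5·1.605 = 55.6; c'Δl = 21.03; W sinα = 35.7
Slice 5: Δl = 2.7/cos43.2° = 3.704 m; N'_5 = 71·cos43.2° − 13·3.704 = 3.6; c'Δl = 48.52; W sinα = 48.6
Σc'Δl = 164.6 kN/m; ΣN' = 322.5 kN/m; ΣW sinα = 139.1 kN/m
Resisting = 164.6 + 322.5·tan32.0° = 164.6 + 201.5 = 366.1 kN/m
FS = 366.1 / 139.1 = 2.632

FS = 2.63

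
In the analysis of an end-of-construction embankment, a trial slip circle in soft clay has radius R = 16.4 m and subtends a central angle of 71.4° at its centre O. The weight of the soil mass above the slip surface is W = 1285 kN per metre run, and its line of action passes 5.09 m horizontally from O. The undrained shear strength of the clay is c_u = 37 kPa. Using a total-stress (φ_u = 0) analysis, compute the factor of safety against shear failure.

Taking moments about the centre O, the resisting moment is provided by the undrained shear strength acting along the arc:
Arc length L_a = R·θ = 16.4·(71.4°·π/180) = 16.4·1.2462 = 20.44 m
M_R = c_u·L_a·R = 37·20.44·16.4 = 12401.2 kN·m/m
M_D = W·d = 1285·5.09 = 6540.6 kN·m/m
FS = M_R / M_D = 12401.2 / 6540.6 = 1.896

FS = 1.90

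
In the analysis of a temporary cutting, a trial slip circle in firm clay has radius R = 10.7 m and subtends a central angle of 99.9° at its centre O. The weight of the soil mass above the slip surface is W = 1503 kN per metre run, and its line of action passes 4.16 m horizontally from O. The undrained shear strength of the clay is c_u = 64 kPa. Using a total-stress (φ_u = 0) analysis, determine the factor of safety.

Taking moments about the centre O, the resisting moment is provided by the undrained shear strength acting along the arc:
Arc length L_a = R·θ = 10.7·(99.9°·π/180) = 10.7·1.7436 = 18.66 m
M_R = c_u·L_a·R = 64·18.66·10.7 = 12775.9 kN·m/m
M_D = W·d = 1503·4.16 = 6252.5 kN·m/m
FS = M_R / M_D = 12775.9 / 6252.5 = 2.043

FS = 2.04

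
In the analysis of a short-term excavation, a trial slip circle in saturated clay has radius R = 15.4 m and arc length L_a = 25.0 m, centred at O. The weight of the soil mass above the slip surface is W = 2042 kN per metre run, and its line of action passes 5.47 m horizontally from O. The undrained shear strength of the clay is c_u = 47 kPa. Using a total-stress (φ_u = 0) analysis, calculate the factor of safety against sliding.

Taking moments about the centre O, the resisting moment is provided by the undrained shear strength acting along the arc:
M_R = c_u·L_a·R = 47·25.00·15.4 = 18095.0 kN·m/m
M_D = W·d = 2042·5.47 = 11169.7 kN·m/m
FS = M_R / M_D = 18095.0 / 11169.7 = 1.620

FS = 1.62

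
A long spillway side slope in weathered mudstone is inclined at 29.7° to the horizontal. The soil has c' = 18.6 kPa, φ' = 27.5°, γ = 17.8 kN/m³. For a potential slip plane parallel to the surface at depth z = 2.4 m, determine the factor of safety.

For an infinite slope with a slip plane parallel to the surface (no pore pressure): FS = [c' + γz cos²β tanφ'] / [γz sinβ cosβ].
γz = 17.8·2.4 = 42.72 kN/m²
Numerator = 18.6 + 42.72·cos²29.7°·tan27.5° = 18.6 + 42.72·0.7545·0.5206 = 35.380 kPa
Denominator = 42.72·sin29.7°·cos29.7° = 42.72·0.4955·0.8686 = 18.385 kPa
FS = 35.380 / 18.385 = 1.924

FS = 1.92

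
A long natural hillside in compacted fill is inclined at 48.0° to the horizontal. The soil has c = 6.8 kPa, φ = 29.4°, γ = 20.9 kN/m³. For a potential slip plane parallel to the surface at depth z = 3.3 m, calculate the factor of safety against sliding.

FS = 0.71

For an infinite slope with a slip plane parallel to the surface (no pore pressure): FS = [c + γz cos²β tanφ] / [γz sinβ cosβ].
γz = 20.9·3.3 = 68.97 kN/m²
Numerator = 6.8 + 68.97·cos²48.0°·tan29.4° = 6.8 + 68.97·0.4477·0.5635 = 24.200 kPa
Denominator = 68.97·sin48.0°·cos48.0° = 68.97·0.7431·0.6691 = 34.296 kPa
FS = 24.200 / 34.296 = 0.706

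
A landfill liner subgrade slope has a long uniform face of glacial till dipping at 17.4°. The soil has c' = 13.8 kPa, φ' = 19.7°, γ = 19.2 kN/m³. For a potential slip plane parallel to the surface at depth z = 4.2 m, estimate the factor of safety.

FS = 1.74

For an infinite slope with a slip plane parallel to the surface (no pore pressure): FS = [c' + γz cos²β tanφ'] / [γz sinβ cosβ].
γz = 19.2·4.2 = 80.64 kN/m²
Numerator = 13.8 + 80.64·cos²17.4°·tan19.7° = 13.8 + 80.64·0.9106·0.3581 = 40.091 kPa
Denominator = 80.64·sin17.4°·cos17.4° = 80.64·0.2990·0.9542 = 23.011 kPa
FS = 40.091 / 23.011 = 1.742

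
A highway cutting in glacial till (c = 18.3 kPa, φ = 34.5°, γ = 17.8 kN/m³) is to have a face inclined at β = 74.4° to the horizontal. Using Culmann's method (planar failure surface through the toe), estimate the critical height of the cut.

Culmann's analysis gives the critical failure plane at α_cr = (β + φ)/2 = (74.4 + 34.5)/2 = 54.5°, and the critical height
H_c = (4c/γ) · sinβ cosφ / [1 − cos(β − φ)]
    = (4·18.3/17.8) · sin74.4°·cos34.5° / [1 − cos(39.9°)]
    = 4.112 · 0.9632·0.8241 / [1 − 0.7672]
    = 4.112 · 0.7938 / 0.2328
    = 14.02 m

H_c = 14.02 m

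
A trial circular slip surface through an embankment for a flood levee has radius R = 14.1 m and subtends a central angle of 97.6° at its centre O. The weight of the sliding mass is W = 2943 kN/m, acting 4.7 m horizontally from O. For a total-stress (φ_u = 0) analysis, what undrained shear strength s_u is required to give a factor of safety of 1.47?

s_u = 60.0 kPa

FS = s_u·L_a·R / (W·d), so s_u = FS·W·d / (L_a·R).
Arc length L_a = R·θ = 14.1·(97.6°·π/180) = 14.1·1.7034 = 24.02 m
s_u = 1.47·2943·4.7 / (24.02·14.1) = 20333.2 / 338.66 = 60.04 kPa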